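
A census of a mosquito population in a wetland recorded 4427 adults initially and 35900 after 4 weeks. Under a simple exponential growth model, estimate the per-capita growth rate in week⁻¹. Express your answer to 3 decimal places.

From N(t) = N₀·e^(rt): e^(r·4) = 35900/4427 = 8.1093.
r·4 = ln(8.1093) = 2.093, so r = 2.093/4 = 0.52325.

0.523 per week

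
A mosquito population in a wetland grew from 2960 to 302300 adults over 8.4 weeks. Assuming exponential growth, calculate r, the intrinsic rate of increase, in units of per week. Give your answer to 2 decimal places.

0.55 per week

From N(t) = N₀·e^(rt): e^(r·8.4) = 302300/2960 = 102.13.
r·8.4 = ln(102.13) = 4.6262, so r = 4.6262/8.4 = 0.55074.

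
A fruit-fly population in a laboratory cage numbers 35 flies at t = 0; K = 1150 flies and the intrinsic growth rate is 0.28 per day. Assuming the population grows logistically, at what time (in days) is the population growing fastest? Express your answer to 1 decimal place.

12.4 days

Logistic growth is fastest at N = K/2 = 575.
A = (K − N₀)/N₀ = 31.857. Set K/(1 + A·e^(−rt)) = K/2 → A·e^(−rt) = 1.
e^(−0.28t) = 1/31.857 = 0.0313901, so t = ln(31.857)/0.28 = 3.4613/0.28 = 12.362.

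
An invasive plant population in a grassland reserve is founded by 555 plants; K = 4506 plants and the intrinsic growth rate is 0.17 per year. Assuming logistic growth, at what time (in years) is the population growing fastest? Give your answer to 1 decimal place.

11.5 years

Logistic growth is fastest at N = K/2 = 2253.
A = (K − N₀)/N₀ = 7.1189. Set K/(1 + A·e^(−rt)) = K/2 → A·e^(−rt) = 1.
e^(−0.17t) = 1/7.1189 = 0.140471, so t = ln(7.1189)/0.17 = 1.9628/0.17 = 11.546.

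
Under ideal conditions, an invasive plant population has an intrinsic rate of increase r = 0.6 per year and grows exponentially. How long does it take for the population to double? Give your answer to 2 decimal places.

1.16 years

Doubling time t_d = ln(2)/r = 0.6931/0.6 = 1.1552.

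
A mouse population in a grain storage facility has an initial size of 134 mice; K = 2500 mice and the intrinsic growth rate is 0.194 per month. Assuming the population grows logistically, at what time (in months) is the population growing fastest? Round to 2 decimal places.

Logistic growth is fastest at N = K/2 = 1250.
A = (K − N₀)/N₀ = 17.657. Set K/(1 + A·e^(−rt)) = K/2 → A·e^(−rt) = 1.
e^(−0.194t) = 1/17.657 = 0.0566357, so t = ln(17.657)/0.194 = 2.8711/0.194 = 14.8.

14.80 months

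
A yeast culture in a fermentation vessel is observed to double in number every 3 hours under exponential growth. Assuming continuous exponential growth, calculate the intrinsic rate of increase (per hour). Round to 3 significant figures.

r = ln(2)/t_d = 0.6931/3 = 0.23105.

0.231 per hour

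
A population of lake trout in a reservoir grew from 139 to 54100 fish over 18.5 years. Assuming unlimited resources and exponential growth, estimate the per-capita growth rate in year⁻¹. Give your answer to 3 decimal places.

0.322 per year

From N(t) = N₀·e^(rt): e^(r·18.5) = 54100/139 = 389.21.
r·18.5 = ln(389.21) = 5.9641, so r = 5.9641/18.5 = 0.32238.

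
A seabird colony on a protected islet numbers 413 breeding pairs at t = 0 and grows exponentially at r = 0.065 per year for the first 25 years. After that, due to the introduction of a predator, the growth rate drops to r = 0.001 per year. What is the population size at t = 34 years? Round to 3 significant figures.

Phase 1: N(25) = 413·e^(0.065×25) = 413·e^1.625 = 2097.39.
Phase 2 runs for 34 − 25 = 9 years at r = 0.001.
N(34) = 2097.39·e^(0.001×9) = 2097.39·e^0.009 = 2116.35.

2120 breeding pairs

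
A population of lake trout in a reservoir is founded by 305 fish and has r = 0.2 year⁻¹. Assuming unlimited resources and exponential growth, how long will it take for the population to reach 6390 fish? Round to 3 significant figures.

15.2 years

Set N₀·e^(rt) = 6390: e^(0.2·t) = 6390/305 = 20.951.
0.2·t = ln(20.951) = 3.0422, so t = 3.0422/0.2 = 15.211.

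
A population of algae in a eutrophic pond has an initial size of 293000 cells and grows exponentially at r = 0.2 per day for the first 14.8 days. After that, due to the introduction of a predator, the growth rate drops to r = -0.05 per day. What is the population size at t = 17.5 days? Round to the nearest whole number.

4940257 cells

Phase 1: N(14.8) = 293000·e^(0.2×14.8) = 293000·e^2.96 = 5.654306×10^6.
Phase 2 runs for 17.5 − 14.8 = 2.7 days at r = -0.05.
N(17.5) = 5.654306×10^6·e^(-0.05×2.7) = 5.654306×10^6·e^-0.135 = 4.940257×10^6.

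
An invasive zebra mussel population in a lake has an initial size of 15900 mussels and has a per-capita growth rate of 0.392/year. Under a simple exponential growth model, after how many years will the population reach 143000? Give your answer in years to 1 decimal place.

5.6 years

Set N₀·e^(rt) = 143000: e^(0.392·t) = 143000/15900 = 8.9937.
0.392·t = ln(8.9937) = 2.1965, so t = 2.1965/0.392 = 5.6034.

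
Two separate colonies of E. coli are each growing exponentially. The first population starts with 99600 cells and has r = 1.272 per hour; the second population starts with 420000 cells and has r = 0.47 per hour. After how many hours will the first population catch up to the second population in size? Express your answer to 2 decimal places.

Set 99600·e^(1.272t) = 420000·e^(0.47t).
e^((1.272 − 0.47)t) = 420000/99600 → e^(0.802·t) = 4.2169.
0.802·t = ln(4.2169) = 1.4391, so t = 1.4391/0.802 = 1.7944.

1.79 hours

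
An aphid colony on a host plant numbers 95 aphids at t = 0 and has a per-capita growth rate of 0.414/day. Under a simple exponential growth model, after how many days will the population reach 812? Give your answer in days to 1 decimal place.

Set N₀·e^(rt) = 812: e^(0.414·t) = 812/95 = 8.5474.
0.414·t = ln(8.5474) = 2.1456, so t = 2.1456/0.414 = 5.1827.

5.2 days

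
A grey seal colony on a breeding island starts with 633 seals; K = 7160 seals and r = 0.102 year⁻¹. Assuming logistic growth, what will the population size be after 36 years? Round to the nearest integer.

5673 seals

A = (K − N₀)/N₀ = (7160 − 633)/633 = 10.311.
N(t) = K/(1 + A·e^(−rt)) = 7160/(1 + 10.311×e^(−0.102×36)).
e^(−3.672) = 0.025426; denominator = 1 + 10.311×0.025426 = 1.2622.
N = 7160/1.2622 = 5672.78.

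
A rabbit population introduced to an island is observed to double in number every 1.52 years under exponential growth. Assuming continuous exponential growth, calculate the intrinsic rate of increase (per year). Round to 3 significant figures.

0.456 per year

r = ln(2)/t_d = 0.6931/1.52 = 0.45602.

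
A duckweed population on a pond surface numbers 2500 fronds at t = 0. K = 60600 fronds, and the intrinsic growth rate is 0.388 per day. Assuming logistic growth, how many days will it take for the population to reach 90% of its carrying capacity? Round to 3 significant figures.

A = (K − N₀)/N₀ = (60600 − 2500)/2500 = 23.24.
Solve 60600/(1 + 23.24·e^(−0.388t)) = 54540: 1 + 23.24·e^(−0.388t) = 1.1111, so e^(−0.388t) = 0.00478103.
−0.388·t = ln(0.00478103) = -5.3431, so t = 5.3431/0.388 = 13.771.

13.8 days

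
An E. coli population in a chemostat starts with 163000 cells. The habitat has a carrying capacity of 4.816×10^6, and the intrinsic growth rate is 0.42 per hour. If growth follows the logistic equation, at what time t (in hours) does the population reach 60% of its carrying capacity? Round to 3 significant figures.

A = (K − N₀)/N₀ = (4.816×10^6 − 163000)/163000 = 28.546.
Solve 4.816×10^6/(1 + 28.546·e^(−0.42t)) = 2.8896×10^6: 1 + 28.546·e^(−0.42t) = 1.6667, so e^(−0.42t) = 0.0233541.
−0.42·t = ln(0.0233541) = -3.757, so t = 3.757/0.42 = 8.9452.

8.95 hours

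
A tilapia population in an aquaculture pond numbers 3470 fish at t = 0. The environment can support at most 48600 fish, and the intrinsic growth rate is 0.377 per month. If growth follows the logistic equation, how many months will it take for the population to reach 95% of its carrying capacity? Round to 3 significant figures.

A = (K − N₀)/N₀ = (48600 − 3470)/3470 = 13.006.
Solve 48600/(1 + 13.006·e^(−0.377t)) = 46170: 1 + 13.006·e^(−0.377t) = 1.0526, so e^(−0.377t) = 0.00404679.
−0.377·t = ln(0.00404679) = -5.5098, so t = 5.5098/0.377 = 14.615.

14.6 months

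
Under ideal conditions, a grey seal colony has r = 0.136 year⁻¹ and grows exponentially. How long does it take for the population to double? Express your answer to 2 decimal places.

Doubling time t_d = ln(2)/r = 0.6931/0.136 = 5.0967.

5.10 years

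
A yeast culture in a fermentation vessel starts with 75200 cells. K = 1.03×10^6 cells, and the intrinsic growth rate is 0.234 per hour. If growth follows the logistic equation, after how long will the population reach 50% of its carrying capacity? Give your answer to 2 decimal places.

A = (K − N₀)/N₀ = (1.03×10^6 − 75200)/75200 = 12.697.
Solve 1.03×10^6/(1 + 12.697·e^(−0.234t)) = 515000: 1 + 12.697·e^(−0.234t) = 2, so e^(−0.234t) = 0.0787599.
−0.234·t = ln(0.0787599) = -2.5414, so t = 2.5414/0.234 = 10.86.

10.86 hours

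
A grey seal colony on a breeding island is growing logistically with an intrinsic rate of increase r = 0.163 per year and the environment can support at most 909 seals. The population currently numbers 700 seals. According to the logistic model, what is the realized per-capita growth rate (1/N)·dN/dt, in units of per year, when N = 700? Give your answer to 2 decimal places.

(1/N)·dN/dt = r(1 − N/K) = 0.163 × (1 − 700/909).
= 0.163 × 0.22992 = 0.037477.

0.04 per year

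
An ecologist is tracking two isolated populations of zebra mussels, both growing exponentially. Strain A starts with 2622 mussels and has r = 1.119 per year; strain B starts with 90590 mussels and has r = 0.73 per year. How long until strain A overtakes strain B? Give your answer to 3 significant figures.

Set 2622·e^(1.119t) = 90590·e^(0.73t).
e^((1.119 − 0.73)t) = 90590/2622 → e^(0.389·t) = 34.55.
0.389·t = ln(34.55) = 3.5424, so t = 3.5424/0.389 = 9.1064.

9.11 years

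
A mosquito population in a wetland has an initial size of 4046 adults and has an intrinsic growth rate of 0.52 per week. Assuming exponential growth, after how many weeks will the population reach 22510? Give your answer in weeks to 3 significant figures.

Set N₀·e^(rt) = 22510: e^(0.52·t) = 22510/4046 = 5.5635.
0.52·t = ln(5.5635) = 1.7162, so t = 1.7162/0.52 = 3.3004.

3.30 weeks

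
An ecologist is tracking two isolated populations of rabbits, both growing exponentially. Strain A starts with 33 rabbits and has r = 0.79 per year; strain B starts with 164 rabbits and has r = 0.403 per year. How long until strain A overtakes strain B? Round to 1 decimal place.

4.1 years

Set 33·e^(0.79t) = 164·e^(0.403t).
e^((0.79 − 0.403)t) = 164/33 → e^(0.387·t) = 4.9697.
0.387·t = ln(4.9697) = 1.6034, so t = 1.6034/0.387 = 4.143.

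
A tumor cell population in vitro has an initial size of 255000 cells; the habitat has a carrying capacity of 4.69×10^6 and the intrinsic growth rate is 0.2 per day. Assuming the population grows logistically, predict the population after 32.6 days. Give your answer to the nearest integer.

A = (K − N₀)/N₀ = (4.69×10^6 − 255000)/255000 = 17.392.
N(t) = K/(1 + A·e^(−rt)) = 4.69×10^6/(1 + 17.392×e^(−0.2×32.6)).
e^(−6.52) = 0.0014737; denominator = 1 + 17.392×0.0014737 = 1.0256.
N = 4.69×10^6/1.0256 = 4.572798×10^6.

4572798 cells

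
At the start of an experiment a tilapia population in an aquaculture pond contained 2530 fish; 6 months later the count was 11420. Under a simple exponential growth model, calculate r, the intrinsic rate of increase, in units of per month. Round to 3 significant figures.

From N(t) = N₀·e^(rt): e^(r·6) = 11420/2530 = 4.5138.
r·6 = ln(4.5138) = 1.5071, so r = 1.5071/6 = 0.25119.

0.251 per month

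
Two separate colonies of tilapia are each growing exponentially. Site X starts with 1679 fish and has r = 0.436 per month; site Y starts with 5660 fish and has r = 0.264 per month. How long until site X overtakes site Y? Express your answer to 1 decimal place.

Set 1679·e^(0.436t) = 5660·e^(0.264t).
e^((0.436 − 0.264)t) = 5660/1679 → e^(0.172·t) = 3.3711.
0.172·t = ln(3.3711) = 1.2152, so t = 1.2152/0.172 = 7.0653.

7.1 months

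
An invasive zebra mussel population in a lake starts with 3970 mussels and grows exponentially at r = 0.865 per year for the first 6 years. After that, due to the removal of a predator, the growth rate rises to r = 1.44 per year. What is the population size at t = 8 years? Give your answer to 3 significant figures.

Phase 1: N(6) = 3970·e^(0.865×6) = 3970·e^5.19 = 712490.
Phase 2 runs for 8 − 6 = 2 years at r = 1.44.
N(8) = 712490·e^(1.44×2) = 712490·e^2.88 = 1.269249×10^7.

12700000 mussels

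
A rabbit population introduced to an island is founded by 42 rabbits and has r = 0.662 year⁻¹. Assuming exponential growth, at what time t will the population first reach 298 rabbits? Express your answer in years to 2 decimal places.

2.96 years

Set N₀·e^(rt) = 298: e^(0.662·t) = 298/42 = 7.0952.
0.662·t = ln(7.0952) = 1.9594, so t = 1.9594/0.662 = 2.9599.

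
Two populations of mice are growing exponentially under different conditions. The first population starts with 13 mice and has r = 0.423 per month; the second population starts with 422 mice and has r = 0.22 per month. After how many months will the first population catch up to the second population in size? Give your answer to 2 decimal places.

Set 13·e^(0.423t) = 422·e^(0.22t).
e^((0.423 − 0.22)t) = 422/13 → e^(0.203·t) = 32.462.
0.203·t = ln(32.462) = 3.4801, so t = 3.4801/0.203 = 17.143.

17.14 months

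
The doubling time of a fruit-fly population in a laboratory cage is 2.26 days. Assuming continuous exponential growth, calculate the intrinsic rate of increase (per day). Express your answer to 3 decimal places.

r = ln(2)/t_d = 0.6931/2.26 = 0.3067.

0.307 per day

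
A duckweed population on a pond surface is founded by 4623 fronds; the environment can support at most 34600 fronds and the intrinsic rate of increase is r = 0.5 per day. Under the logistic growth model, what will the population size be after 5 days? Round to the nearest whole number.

A = (K − N₀)/N₀ = (34600 − 4623)/4623 = 6.4843.
N(t) = K/(1 + A·e^(−rt)) = 34600/(1 + 6.4843×e^(−0.5×5)).
e^(−2.5) = 0.082085; denominator = 1 + 6.4843×0.082085 = 1.5323.
N = 34600/1.5323 = 22580.9.

22581 fronds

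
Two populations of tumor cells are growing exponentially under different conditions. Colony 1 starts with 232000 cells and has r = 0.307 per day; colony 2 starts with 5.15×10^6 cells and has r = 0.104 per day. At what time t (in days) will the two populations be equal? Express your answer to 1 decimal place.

15.3 days

Set 232000·e^(0.307t) = 5.15×10^6·e^(0.104t).
e^((0.307 − 0.104)t) = 5.15×10^6/232000 → e^(0.203·t) = 22.198.
0.203·t = ln(22.198) = 3.1, so t = 3.1/0.203 = 15.271.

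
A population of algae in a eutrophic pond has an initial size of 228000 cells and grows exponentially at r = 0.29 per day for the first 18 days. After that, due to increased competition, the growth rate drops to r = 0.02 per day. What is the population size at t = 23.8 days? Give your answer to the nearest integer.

Phase 1: N(18) = 228000·e^(0.29×18) = 228000·e^5.22 = 4.216499×10^7.
Phase 2 runs for 23.8 − 18 = 5.8 days at r = 0.02.
N(23.8) = 4.216499×10^7·e^(0.02×5.8) = 4.216499×10^7·e^0.116 = 4.735111×10^7.

47351114 cells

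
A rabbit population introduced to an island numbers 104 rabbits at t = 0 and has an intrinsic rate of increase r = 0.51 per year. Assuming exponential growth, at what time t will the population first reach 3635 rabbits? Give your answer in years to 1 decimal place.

Set N₀·e^(rt) = 3635: e^(0.51·t) = 3635/104 = 34.952.
0.51·t = ln(34.952) = 3.554, so t = 3.554/0.51 = 6.9686.

7.0 years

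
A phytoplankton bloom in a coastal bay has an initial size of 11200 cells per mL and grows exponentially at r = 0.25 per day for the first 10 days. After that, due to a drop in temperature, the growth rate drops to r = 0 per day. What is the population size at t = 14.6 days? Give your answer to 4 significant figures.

136400 cells per mL

Phase 1: N(10) = 11200·e^(0.25×10) = 11200·e^2.5 = 136444.
Phase 2 runs for 14.6 − 10 = 4.6 days at r = 0.
N(14.6) = 136444·e^(0×4.6) = 136444·e^-0 = 136444.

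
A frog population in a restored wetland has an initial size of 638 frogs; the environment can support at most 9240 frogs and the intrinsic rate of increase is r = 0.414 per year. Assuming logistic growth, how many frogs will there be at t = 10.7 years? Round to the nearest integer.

7961 frogs

A = (K − N₀)/N₀ = (9240 − 638)/638 = 13.483.
N(t) = K/(1 + A·e^(−rt)) = 9240/(1 + 13.483×e^(−0.414×10.7)).
e^(−4.43) = 0.011917; denominator = 1 + 13.483×0.011917 = 1.1607.
N = 9240/1.1607 = 7960.9.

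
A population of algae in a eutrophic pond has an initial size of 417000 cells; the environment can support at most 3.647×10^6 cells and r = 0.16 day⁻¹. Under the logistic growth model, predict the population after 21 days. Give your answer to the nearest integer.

A = (K − N₀)/N₀ = (3.647×10^6 − 417000)/417000 = 7.7458.
N(t) = K/(1 + A·e^(−rt)) = 3.647×10^6/(1 + 7.7458×e^(−0.16×21)).
e^(−3.36) = 0.034735; denominator = 1 + 7.7458×0.034735 = 1.2691.
N = 3.647×10^6/1.2691 = 2.873798×10^6.

2873798 cells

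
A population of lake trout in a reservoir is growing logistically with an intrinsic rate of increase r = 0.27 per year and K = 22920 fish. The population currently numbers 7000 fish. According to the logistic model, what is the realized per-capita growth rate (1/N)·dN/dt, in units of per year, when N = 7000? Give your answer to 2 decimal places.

0.19 per year

(1/N)·dN/dt = r(1 − N/K) = 0.27 × (1 − 7000/22920).
= 0.27 × 0.69459 = 0.18754.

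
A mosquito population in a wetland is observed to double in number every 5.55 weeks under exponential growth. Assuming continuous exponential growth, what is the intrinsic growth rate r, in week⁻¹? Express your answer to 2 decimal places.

0.12 per week

r = ln(2)/t_d = 0.6931/5.55 = 0.12489.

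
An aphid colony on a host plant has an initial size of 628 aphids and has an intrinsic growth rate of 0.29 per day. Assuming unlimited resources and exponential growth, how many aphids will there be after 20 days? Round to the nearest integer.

N(t) = N₀·e^(rt) = 628 × e^(0.29×20) = 628 × e^5.8.
e^5.8 ≈ 330.3, so N ≈ 628 × 330.3 = 207428.

207428 aphids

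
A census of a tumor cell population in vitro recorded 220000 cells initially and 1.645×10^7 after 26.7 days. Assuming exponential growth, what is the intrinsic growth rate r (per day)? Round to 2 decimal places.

From N(t) = N₀·e^(rt): e^(r·26.7) = 1.645×10^7/220000 = 74.773.
r·26.7 = ln(74.773) = 4.3145, so r = 4.3145/26.7 = 0.16159.

0.16 per day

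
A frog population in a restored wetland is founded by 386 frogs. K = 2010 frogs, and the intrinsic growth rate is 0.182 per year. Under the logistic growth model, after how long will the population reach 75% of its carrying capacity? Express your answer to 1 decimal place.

13.9 years

A = (K − N₀)/N₀ = (2010 − 386)/386 = 4.2073.
Solve 2010/(1 + 4.2073·e^(−0.182t)) = 1507.5: 1 + 4.2073·e^(−0.182t) = 1.3333, so e^(−0.182t) = 0.0792282.
−0.182·t = ln(0.0792282) = -2.5354, so t = 2.5354/0.182 = 13.931.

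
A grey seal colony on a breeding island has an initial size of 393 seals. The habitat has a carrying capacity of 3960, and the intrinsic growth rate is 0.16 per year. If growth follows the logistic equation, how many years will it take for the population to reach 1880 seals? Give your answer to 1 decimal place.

A = (K − N₀)/N₀ = (3960 − 393)/393 = 9.0763.
Solve 3960/(1 + 9.0763·e^(−0.16t)) = 1880: 1 + 9.0763·e^(−0.16t) = 2.1064, so e^(−0.16t) = 0.121898.
−0.16·t = ln(0.121898) = -2.1046, so t = 2.1046/0.16 = 13.154.

13.2 years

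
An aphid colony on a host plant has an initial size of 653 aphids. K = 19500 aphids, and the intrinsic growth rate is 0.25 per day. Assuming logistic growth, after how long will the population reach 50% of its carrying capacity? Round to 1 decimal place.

13.5 days

A = (K − N₀)/N₀ = (19500 − 653)/653 = 28.862.
Solve 19500/(1 + 28.862·e^(−0.25t)) = 9750: 1 + 28.862·e^(−0.25t) = 2, so e^(−0.25t) = 0.0346474.
−0.25·t = ln(0.0346474) = -3.3625, so t = 3.3625/0.25 = 13.45.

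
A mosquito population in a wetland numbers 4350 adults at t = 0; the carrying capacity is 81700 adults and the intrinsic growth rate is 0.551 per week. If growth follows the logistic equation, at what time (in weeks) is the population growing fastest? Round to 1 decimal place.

Logistic growth is fastest at N = K/2 = 40850.
A = (K − N₀)/N₀ = 17.782. Set K/(1 + A·e^(−rt)) = K/2 → A·e^(−rt) = 1.
e^(−0.551t) = 1/17.782 = 0.0562379, so t = ln(17.782)/0.551 = 2.8782/0.551 = 5.2235.

5.2 weeks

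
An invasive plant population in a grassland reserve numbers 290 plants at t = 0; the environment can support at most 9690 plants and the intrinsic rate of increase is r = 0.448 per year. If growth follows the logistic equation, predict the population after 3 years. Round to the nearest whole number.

A = (K − N₀)/N₀ = (9690 − 290)/290 = 32.414.
N(t) = K/(1 + A·e^(−rt)) = 9690/(1 + 32.414×e^(−0.448×3)).
e^(−1.344) = 0.2608; denominator = 1 + 32.414×0.2608 = 9.4535.
N = 9690/9.4535 = 1025.01.

1025 plants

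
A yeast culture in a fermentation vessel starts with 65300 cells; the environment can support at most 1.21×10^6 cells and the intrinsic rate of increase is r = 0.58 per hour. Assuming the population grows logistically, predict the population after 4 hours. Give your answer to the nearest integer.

444408 cells

A = (K − N₀)/N₀ = (1.21×10^6 − 65300)/65300 = 17.53.
N(t) = K/(1 + A·e^(−rt)) = 1.21×10^6/(1 + 17.53×e^(−0.58×4)).
e^(−2.32) = 0.098274; denominator = 1 + 17.53×0.098274 = 2.7227.
N = 1.21×10^6/2.7227 = 444408.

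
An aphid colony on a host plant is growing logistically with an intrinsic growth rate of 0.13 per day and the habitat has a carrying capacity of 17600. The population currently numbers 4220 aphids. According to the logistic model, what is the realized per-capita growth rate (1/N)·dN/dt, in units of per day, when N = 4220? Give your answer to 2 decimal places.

(1/N)·dN/dt = r(1 − N/K) = 0.13 × (1 − 4220/17600).
= 0.13 × 0.76023 = 0.09883.

0.10 per day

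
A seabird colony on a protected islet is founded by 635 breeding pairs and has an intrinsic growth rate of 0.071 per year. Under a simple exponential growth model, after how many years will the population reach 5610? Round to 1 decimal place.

30.7 years

Set N₀·e^(rt) = 5610: e^(0.071·t) = 5610/635 = 8.8346.
0.071·t = ln(8.8346) = 2.1787, so t = 2.1787/0.071 = 30.686.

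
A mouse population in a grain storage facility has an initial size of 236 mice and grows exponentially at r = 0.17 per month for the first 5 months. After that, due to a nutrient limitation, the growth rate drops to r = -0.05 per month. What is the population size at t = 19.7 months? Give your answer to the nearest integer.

265 mice

Phase 1: N(5) = 236·e^(0.17×5) = 236·e^0.85 = 552.157.
Phase 2 runs for 19.7 − 5 = 14.7 months at r = -0.05.
N(19.7) = 552.157·e^(-0.05×14.7) = 552.157·e^-0.735 = 264.762.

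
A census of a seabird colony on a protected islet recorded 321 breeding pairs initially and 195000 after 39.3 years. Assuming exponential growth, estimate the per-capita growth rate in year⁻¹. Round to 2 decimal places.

0.16 per year

From N(t) = N₀·e^(rt): e^(r·39.3) = 195000/321 = 607.48.
r·39.3 = ln(607.48) = 6.4093, so r = 6.4093/39.3 = 0.16309.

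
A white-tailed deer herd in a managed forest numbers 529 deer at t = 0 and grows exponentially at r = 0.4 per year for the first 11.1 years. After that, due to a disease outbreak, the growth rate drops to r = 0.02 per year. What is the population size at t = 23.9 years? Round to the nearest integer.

Phase 1: N(11.1) = 529·e^(0.4×11.1) = 529·e^4.44 = 44845.9.
Phase 2 runs for 23.9 − 11.1 = 12.8 years at r = 0.02.
N(23.9) = 44845.9·e^(0.02×12.8) = 44845.9·e^0.256 = 57929.9.

57930 deer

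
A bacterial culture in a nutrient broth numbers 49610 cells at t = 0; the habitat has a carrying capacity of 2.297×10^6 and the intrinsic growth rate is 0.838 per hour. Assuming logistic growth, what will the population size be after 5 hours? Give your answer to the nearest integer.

1362280 cells

A = (K − N₀)/N₀ = (2.297×10^6 − 49610)/49610 = 45.301.
N(t) = K/(1 + A·e^(−rt)) = 2.297×10^6/(1 + 45.301×e^(−0.838×5)).
e^(−4.19) = 0.015146; denominator = 1 + 45.301×0.015146 = 1.6861.
N = 2.297×10^6/1.6861 = 1.36228×10^6.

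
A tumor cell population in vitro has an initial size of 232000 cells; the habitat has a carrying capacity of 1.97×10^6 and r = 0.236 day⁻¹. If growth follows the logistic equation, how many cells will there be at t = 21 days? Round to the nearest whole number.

1871295 cells

A = (K − N₀)/N₀ = (1.97×10^6 − 232000)/232000 = 7.4914.
N(t) = K/(1 + A·e^(−rt)) = 1.97×10^6/(1 + 7.4914×e^(−0.236×21)).
e^(−4.956) = 0.007041; denominator = 1 + 7.4914×0.007041 = 1.0527.
N = 1.97×10^6/1.0527 = 1.871295×10^6.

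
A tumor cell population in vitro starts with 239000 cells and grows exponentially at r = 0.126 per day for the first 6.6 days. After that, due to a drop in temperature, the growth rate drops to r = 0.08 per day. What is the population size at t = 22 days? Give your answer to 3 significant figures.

1880000 cells

Phase 1: N(6.6) = 239000·e^(0.126×6.6) = 239000·e^0.8316 = 548981.
Phase 2 runs for 22 − 6.6 = 15.4 days at r = 0.08.
N(22) = 548981·e^(0.08×15.4) = 548981·e^1.232 = 1.88195×10^6.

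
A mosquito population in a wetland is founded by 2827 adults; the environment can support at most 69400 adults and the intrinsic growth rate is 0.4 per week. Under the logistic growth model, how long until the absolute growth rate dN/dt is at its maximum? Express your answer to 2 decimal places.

7.90 weeks

Logistic growth is fastest at N = K/2 = 34700.
A = (K − N₀)/N₀ = 23.549. Set K/(1 + A·e^(−rt)) = K/2 → A·e^(−rt) = 1.
e^(−0.4t) = 1/23.549 = 0.0424647, so t = ln(23.549)/0.4 = 3.1591/0.4 = 7.8977.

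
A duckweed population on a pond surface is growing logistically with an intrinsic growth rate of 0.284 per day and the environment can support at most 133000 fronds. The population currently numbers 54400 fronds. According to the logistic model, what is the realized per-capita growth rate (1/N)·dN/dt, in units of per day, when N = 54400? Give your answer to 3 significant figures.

(1/N)·dN/dt = r(1 − N/K) = 0.284 × (1 − 54400/133000).
= 0.284 × 0.59098 = 0.16784.

0.168 per day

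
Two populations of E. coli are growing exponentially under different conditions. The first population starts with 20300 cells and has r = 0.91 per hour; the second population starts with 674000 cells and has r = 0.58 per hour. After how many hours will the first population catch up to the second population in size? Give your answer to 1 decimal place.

10.6 hours

Set 20300·e^(0.91t) = 674000·e^(0.58t).
e^((0.91 − 0.58)t) = 674000/20300 → e^(0.33·t) = 33.202.
0.33·t = ln(33.202) = 3.5026, so t = 3.5026/0.33 = 10.614.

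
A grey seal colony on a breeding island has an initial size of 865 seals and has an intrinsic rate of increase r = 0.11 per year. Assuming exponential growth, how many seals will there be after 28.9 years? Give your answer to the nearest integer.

20780 seals

N(t) = N₀·e^(rt) = 865 × e^(0.11×28.9) = 865 × e^3.179.
e^3.179 ≈ 24.023, so N ≈ 865 × 24.023 = 20779.7.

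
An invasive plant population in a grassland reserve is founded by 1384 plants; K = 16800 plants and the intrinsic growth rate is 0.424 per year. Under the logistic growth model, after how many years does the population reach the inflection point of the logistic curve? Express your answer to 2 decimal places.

Logistic growth is fastest at N = K/2 = 8400.
A = (K − N₀)/N₀ = 11.139. Set K/(1 + A·e^(−rt)) = K/2 → A·e^(−rt) = 1.
e^(−0.424t) = 1/11.139 = 0.0897769, so t = ln(11.139)/0.424 = 2.4104/0.424 = 5.685.

5.68 years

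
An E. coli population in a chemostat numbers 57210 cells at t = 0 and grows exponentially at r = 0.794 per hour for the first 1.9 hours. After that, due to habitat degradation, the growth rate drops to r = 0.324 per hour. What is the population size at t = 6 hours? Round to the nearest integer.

976260 cells

Phase 1: N(1.9) = 57210·e^(0.794×1.9) = 57210·e^1.509 = 258612.
Phase 2 runs for 6 − 1.9 = 4.1 hours at r = 0.324.
N(6) = 258612·e^(0.324×4.1) = 258612·e^1.328 = 976260.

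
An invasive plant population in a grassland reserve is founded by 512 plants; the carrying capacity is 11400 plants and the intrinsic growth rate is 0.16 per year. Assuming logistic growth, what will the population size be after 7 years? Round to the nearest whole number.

1436 plants

A = (K − N₀)/N₀ = (11400 − 512)/512 = 21.266.
N(t) = K/(1 + A·e^(−rt)) = 11400/(1 + 21.266×e^(−0.16×7)).
e^(−1.12) = 0.32628; denominator = 1 + 21.266×0.32628 = 7.9385.
N = 11400/7.9385 = 1436.03.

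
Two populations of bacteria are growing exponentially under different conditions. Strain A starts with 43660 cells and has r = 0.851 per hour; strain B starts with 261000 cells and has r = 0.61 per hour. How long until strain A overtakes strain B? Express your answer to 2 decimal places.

Set 43660·e^(0.851t) = 261000·e^(0.61t).
e^((0.851 − 0.61)t) = 261000/43660 → e^(0.241·t) = 5.978.
0.241·t = ln(5.978) = 1.7881, so t = 1.7881/0.241 = 7.4195.

7.42 hours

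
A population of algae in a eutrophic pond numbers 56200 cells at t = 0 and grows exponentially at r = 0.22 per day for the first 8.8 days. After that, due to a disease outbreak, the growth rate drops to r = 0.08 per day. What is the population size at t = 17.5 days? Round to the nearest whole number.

781267 cells

Phase 1: N(8.8) = 56200·e^(0.22×8.8) = 56200·e^1.936 = 389521.
Phase 2 runs for 17.5 − 8.8 = 8.7 days at r = 0.08.
N(17.5) = 389521·e^(0.08×8.7) = 389521·e^0.696 = 781267.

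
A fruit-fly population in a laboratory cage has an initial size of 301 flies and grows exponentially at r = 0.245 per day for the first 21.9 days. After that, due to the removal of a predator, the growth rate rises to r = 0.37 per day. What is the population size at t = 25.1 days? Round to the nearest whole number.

Phase 1: N(21.9) = 301·e^(0.245×21.9) = 301·e^5.365 = 64383.3.
Phase 2 runs for 25.1 − 21.9 = 3.2 days at r = 0.37.
N(25.1) = 64383.3·e^(0.37×3.2) = 64383.3·e^1.184 = 210367.

210367 flies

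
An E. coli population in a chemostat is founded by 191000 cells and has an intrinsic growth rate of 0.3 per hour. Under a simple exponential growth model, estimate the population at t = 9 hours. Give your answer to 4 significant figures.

N(t) = N₀·e^(rt) = 191000 × e^(0.3×9) = 191000 × e^2.7.
e^2.7 ≈ 14.88, so N ≈ 191000 × 14.88 = 2.842029×10^6.

2842000 cells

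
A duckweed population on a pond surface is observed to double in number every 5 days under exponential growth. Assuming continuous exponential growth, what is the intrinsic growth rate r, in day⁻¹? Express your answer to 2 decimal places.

0.14 per day

r = ln(2)/t_d = 0.6931/5 = 0.13863.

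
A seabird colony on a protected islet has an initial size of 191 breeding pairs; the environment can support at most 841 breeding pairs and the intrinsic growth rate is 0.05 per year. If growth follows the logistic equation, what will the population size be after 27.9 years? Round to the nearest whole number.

456 breeding pairs

A = (K − N₀)/N₀ = (841 − 191)/191 = 3.4031.
N(t) = K/(1 + A·e^(−rt)) = 841/(1 + 3.4031×e^(−0.05×27.9)).
e^(−1.395) = 0.24783; denominator = 1 + 3.4031×0.24783 = 1.8434.
N = 841/1.8434 = 456.22.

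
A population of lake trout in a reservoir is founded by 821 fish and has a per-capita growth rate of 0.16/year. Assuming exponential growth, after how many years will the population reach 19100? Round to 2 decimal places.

19.67 years

Set N₀·e^(rt) = 19100: e^(0.16·t) = 19100/821 = 23.264.
0.16·t = ln(23.264) = 3.1469, so t = 3.1469/0.16 = 19.668.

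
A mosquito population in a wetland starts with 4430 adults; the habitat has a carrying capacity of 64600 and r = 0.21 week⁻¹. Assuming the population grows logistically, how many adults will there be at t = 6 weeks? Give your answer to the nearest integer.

A = (K − N₀)/N₀ = (64600 − 4430)/4430 = 13.582.
N(t) = K/(1 + A·e^(−rt)) = 64600/(1 + 13.582×e^(−0.21×6)).
e^(−1.26) = 0.28365; denominator = 1 + 13.582×0.28365 = 4.8527.
N = 64600/4.8527 = 13312.2.

13312 adults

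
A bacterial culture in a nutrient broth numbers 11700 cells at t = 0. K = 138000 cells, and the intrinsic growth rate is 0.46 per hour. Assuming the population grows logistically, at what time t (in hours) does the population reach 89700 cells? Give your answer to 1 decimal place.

6.5 hours

A = (K − N₀)/N₀ = (138000 − 11700)/11700 = 10.795.
Solve 138000/(1 + 10.795·e^(−0.46t)) = 89700: 1 + 10.795·e^(−0.46t) = 1.5385, so e^(−0.46t) = 0.0498812.
−0.46·t = ln(0.0498812) = -2.9981, so t = 2.9981/0.46 = 6.5176.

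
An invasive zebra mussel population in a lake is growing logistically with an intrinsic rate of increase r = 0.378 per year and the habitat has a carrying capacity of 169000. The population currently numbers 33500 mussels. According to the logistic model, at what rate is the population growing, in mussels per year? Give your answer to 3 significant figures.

dN/dt = rN(1 − N/K) = 0.378 × 33500 × (1 − 33500/169000).
1 − 33500/169000 = 0.80178; dN/dt = 0.378 × 33500 × 0.80178 = 10153.

10200 mussels per year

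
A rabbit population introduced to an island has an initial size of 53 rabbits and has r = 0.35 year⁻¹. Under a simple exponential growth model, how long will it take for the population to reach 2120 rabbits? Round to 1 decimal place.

10.5 years

Set N₀·e^(rt) = 2120: e^(0.35·t) = 2120/53 = 40.
0.35·t = ln(40) = 3.6889, so t = 3.6889/0.35 = 10.54.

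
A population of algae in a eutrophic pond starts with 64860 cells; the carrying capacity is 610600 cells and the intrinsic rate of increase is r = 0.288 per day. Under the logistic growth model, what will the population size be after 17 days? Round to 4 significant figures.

A = (K − N₀)/N₀ = (610600 − 64860)/64860 = 8.4141.
N(t) = K/(1 + A·e^(−rt)) = 610600/(1 + 8.4141×e^(−0.288×17)).
e^(−4.896) = 0.0074764; denominator = 1 + 8.4141×0.0074764 = 1.0629.
N = 610600/1.0629 = 574462.

574500 cells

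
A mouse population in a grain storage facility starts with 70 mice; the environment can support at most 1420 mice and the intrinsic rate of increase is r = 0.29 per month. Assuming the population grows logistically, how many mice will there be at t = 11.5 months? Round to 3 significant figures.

842 mice

A = (K − N₀)/N₀ = (1420 − 70)/70 = 19.286.
N(t) = K/(1 + A·e^(−rt)) = 1420/(1 + 19.286×e^(−0.29×11.5)).
e^(−3.335) = 0.035615; denominator = 1 + 19.286×0.035615 = 1.6869.
N = 1420/1.6869 = 841.804.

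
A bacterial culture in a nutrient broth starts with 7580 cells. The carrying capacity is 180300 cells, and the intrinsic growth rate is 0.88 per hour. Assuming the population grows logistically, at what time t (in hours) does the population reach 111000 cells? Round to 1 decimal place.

4.1 hours

A = (K − N₀)/N₀ = (180300 − 7580)/7580 = 22.786.
Solve 180300/(1 + 22.786·e^(−0.88t)) = 111000: 1 + 22.786·e^(−0.88t) = 1.6243, so e^(−0.88t) = 0.0273991.
−0.88·t = ln(0.0273991) = -3.5972, so t = 3.5972/0.88 = 4.0878.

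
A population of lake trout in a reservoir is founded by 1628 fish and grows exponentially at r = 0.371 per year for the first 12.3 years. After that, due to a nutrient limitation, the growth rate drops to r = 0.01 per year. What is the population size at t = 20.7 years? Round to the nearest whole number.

169805 fish

Phase 1: N(12.3) = 1628·e^(0.371×12.3) = 1628·e^4.563 = 156124.
Phase 2 runs for 20.7 − 12.3 = 8.4 years at r = 0.01.
N(20.7) = 156124·e^(0.01×8.4) = 156124·e^0.084 = 169805.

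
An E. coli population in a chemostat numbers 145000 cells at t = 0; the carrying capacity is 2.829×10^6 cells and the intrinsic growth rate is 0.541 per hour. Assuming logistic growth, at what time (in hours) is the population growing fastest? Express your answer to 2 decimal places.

Logistic growth is fastest at N = K/2 = 1.4145×10^6.
A = (K − N₀)/N₀ = 18.51. Set K/(1 + A·e^(−rt)) = K/2 → A·e^(−rt) = 1.
e^(−0.541t) = 1/18.51 = 0.0540238, so t = ln(18.51)/0.541 = 2.9183/0.541 = 5.3943.

5.39 hours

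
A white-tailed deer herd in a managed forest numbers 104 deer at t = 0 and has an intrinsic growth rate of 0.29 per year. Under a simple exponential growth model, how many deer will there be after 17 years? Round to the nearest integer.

14391 deer

N(t) = N₀·e^(rt) = 104 × e^(0.29×17) = 104 × e^4.93.
e^4.93 ≈ 138.38, so N ≈ 104 × 138.38 = 14391.5.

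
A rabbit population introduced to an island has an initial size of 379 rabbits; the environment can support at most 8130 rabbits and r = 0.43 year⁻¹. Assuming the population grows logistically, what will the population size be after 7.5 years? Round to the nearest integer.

4484 rabbits

A = (K − N₀)/N₀ = (8130 − 379)/379 = 20.451.
N(t) = K/(1 + A·e^(−rt)) = 8130/(1 + 20.451×e^(−0.43×7.5)).
e^(−3.225) = 0.039756; denominator = 1 + 20.451×0.039756 = 1.8131.
N = 8130/1.8131 = 4484.15.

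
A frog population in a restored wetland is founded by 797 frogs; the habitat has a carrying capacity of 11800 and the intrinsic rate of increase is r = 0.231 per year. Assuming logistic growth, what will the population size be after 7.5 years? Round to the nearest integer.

3429 frogs

A = (K − N₀)/N₀ = (11800 − 797)/797 = 13.806.
N(t) = K/(1 + A·e^(−rt)) = 11800/(1 + 13.806×e^(−0.231×7.5)).
e^(−1.733) = 0.17684; denominator = 1 + 13.806×0.17684 = 3.4414.
N = 11800/3.4414 = 3428.84.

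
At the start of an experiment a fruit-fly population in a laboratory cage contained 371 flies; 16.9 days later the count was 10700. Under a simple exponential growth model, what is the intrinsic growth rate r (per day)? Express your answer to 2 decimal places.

From N(t) = N₀·e^(rt): e^(r·16.9) = 10700/371 = 28.841.
r·16.9 = ln(28.841) = 3.3618, so r = 3.3618/16.9 = 0.19892.

0.20 per day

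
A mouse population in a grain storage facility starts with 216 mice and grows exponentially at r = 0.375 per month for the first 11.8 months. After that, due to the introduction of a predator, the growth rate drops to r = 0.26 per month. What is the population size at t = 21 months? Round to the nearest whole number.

Phase 1: N(11.8) = 216·e^(0.375×11.8) = 216·e^4.425 = 18038.8.
Phase 2 runs for 21 − 11.8 = 9.2 months at r = 0.26.
N(21) = 18038.8·e^(0.26×9.2) = 18038.8·e^2.392 = 197260.

197260 mice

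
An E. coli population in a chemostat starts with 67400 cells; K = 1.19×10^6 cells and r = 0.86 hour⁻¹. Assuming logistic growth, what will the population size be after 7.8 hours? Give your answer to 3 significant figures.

A = (K − N₀)/N₀ = (1.19×10^6 − 67400)/67400 = 16.656.
N(t) = K/(1 + A·e^(−rt)) = 1.19×10^6/(1 + 16.656×e^(−0.86×7.8)).
e^(−6.708) = 0.0012211; denominator = 1 + 16.656×0.0012211 = 1.0203.
N = 1.19×10^6/1.0203 = 1.16628×10^6.

1170000 cells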